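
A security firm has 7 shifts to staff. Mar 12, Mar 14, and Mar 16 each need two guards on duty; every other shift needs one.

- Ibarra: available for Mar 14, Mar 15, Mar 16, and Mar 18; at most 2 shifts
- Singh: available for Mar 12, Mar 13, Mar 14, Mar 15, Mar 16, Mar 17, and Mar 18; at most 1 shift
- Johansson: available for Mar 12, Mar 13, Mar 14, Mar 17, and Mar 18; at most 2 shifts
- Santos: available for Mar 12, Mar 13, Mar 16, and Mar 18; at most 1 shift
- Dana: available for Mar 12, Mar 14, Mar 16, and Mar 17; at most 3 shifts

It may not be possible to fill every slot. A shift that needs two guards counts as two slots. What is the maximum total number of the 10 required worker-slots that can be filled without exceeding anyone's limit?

9

Total capacity across all guards is 2+1+2+1+3 = 9, and 10 slots are needed, so at most 9 can be filled.
An assignment achieving 9: Mar 12→Johansson+Dana, Mar 13→Singh, Mar 14→Ibarra+Dana, Mar 15→Ibarra, Mar 16→Santos+Dana, Mar 17→Johansson.
Loads: Ibarra 2/2, Singh 1/1, Johansson 2/2, Santos 1/1, Dana 3/3.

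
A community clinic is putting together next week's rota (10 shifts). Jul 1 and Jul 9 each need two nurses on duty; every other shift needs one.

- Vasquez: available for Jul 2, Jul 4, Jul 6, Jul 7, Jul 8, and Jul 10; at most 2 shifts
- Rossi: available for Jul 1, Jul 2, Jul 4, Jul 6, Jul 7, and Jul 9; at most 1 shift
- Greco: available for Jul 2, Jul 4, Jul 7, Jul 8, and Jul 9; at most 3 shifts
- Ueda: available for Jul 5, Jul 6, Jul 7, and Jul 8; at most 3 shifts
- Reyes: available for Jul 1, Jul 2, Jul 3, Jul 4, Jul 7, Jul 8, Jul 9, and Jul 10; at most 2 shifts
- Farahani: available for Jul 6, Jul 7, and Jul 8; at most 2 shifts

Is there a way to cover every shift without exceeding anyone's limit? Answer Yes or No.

No

Total capacity is 13 and 12 slots are needed, so capacity alone doesn't rule it out.
Shifts {Jul 1, Jul 3, Jul 9} need 5 worker-slots in total, but the nurses available for any of those shifts (Rossi, Greco, and Reyes) can supply at most 4 among them. So no valid schedule exists.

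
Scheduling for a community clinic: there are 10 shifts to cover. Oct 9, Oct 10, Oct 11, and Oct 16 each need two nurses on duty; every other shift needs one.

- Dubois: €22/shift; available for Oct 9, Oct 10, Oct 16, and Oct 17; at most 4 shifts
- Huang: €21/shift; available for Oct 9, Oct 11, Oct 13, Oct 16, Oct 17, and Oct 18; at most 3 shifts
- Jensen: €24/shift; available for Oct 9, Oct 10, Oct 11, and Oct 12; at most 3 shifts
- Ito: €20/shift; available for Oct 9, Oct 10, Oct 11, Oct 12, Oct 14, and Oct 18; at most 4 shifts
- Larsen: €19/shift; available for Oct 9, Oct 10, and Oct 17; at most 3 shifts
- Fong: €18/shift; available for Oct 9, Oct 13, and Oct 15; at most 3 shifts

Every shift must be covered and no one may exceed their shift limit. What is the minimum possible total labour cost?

Oct 14 can only be covered by Ito, so that assignment is forced.
Oct 15 can only be covered by Fong, so that assignment is forced.
Oct 16 can only be covered by Dubois and Huang, so that assignment is forced.
Picking the cheapest available nurse for each shift independently would cost €275, but that ignores the shift limits.
An optimal schedule: Oct 9→Fong+Larsen, Oct 10→Larsen+Ito, Oct 11→Ito+Huang, Oct 12→Ito, Oct 13→Fong, Oct 14→Ito, Oct 15→Fong, Oct 16→Huang+Dubois, Oct 17→Larsen, Oct 18→Huang.
Total: 18 + 19 + 19 + 20 + 20 + 21 + 20 + 18 + 20 + 18 + 21 + 22 + 19 + 21 = €276.

€276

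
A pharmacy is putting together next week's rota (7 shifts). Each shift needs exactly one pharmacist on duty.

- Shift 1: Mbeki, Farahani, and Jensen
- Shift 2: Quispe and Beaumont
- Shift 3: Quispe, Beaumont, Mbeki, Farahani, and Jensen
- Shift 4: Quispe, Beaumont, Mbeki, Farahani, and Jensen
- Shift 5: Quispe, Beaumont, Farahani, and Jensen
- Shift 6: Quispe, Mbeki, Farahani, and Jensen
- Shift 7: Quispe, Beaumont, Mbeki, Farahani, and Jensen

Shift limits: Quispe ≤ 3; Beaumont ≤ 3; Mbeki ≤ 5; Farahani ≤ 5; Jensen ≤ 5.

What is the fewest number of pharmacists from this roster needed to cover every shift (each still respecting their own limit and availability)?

7 slots to fill and no one can take more than 5, so at least ⌈7/5⌉ = 2 pharmacists are needed.
Quispe and Mbeki alone can cover everything: Shift 1→Mbeki, Shift 2→Quispe, Shift 3→Quispe, Shift 4→Mbeki, Shift 5→Quispe, Shift 6→Mbeki, Shift 7→Mbeki.

2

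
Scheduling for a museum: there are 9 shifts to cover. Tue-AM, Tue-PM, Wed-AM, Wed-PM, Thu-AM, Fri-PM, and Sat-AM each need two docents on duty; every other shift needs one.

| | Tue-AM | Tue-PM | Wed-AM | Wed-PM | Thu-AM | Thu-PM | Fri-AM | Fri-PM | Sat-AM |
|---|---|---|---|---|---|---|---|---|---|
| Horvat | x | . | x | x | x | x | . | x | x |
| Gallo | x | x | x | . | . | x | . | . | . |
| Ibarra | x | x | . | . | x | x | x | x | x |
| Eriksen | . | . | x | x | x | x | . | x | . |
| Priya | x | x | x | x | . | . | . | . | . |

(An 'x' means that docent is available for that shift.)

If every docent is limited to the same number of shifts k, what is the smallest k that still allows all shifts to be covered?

With 5 docents and 16 worker-slots to fill, someone must work at least ⌈16/5⌉ = 4 shifts, so k ≥ 4.
k = 4 works: Tue-AM→Gallo+Priya, Tue-PM→Gallo+Ibarra, Wed-AM→Gallo+Eriksen, Wed-PM→Horvat+Eriksen, Thu-AM→Horvat+Ibarra, Thu-PM→Gallo, Fri-AM→Ibarra, Fri-PM→Horvat+Eriksen, Sat-AM→Horvat+Ibarra.
Loads: Horvat 4, Gallo 4, Ibarra 4, Eriksen 3, Priya 1 — all ≤ 4.

4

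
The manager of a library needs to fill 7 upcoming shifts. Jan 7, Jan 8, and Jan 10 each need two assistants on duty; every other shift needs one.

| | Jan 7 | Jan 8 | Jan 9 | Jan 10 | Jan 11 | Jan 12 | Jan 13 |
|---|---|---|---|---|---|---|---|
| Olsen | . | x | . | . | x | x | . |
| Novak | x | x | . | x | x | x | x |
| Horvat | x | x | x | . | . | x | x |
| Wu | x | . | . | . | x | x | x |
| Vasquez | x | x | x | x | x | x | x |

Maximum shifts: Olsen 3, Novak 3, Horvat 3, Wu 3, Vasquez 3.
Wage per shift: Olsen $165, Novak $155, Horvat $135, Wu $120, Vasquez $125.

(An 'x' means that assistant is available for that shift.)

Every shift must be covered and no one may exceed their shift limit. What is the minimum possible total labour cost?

Jan 10 can only be covered by Novak and Vasquez, so that assignment is forced.
Picking the cheapest available assistant for each shift independently would cost $1270, but that ignores the shift limits.
An optimal schedule: Jan 7→Wu+Horvat, Jan 8→Vasquez+Horvat, Jan 9→Vasquez, Jan 10→Vasquez+Novak, Jan 11→Wu, Jan 12→Horvat, Jan 13→Wu.
Total: 120 + 135 + 125 + 135 + 125 + 125 + 155 + 120 + 135 + 120 = $1295.

$1295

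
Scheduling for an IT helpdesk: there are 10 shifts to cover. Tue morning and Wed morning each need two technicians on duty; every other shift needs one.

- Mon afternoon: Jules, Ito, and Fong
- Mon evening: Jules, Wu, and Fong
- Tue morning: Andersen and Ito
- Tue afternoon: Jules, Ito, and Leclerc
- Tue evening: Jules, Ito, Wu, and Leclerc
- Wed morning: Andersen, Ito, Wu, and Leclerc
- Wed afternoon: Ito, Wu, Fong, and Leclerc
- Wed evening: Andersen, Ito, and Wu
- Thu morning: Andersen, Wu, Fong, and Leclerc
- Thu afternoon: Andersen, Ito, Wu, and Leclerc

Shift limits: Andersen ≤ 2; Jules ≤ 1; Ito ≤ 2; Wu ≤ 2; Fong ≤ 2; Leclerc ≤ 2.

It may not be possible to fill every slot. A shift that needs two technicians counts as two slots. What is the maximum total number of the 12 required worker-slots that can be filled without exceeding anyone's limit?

11

Total capacity across all technicians is 2+1+2+2+2+2 = 11, and 12 slots are needed, so at most 11 can be filled.
An assignment achieving 11: Mon afternoon→Jules, Mon evening→Wu, Tue morning→Andersen+Ito, Tue afternoon→Ito, Tue evening→Wu, Wed morning→Leclerc, Wed afternoon→Fong, Wed evening→Andersen, Thu morning→Fong, Thu afternoon→Leclerc.
Loads: Andersen 2/2, Jules 1/1, Ito 2/2, Wu 2/2, Fong 2/2, Leclerc 2/2.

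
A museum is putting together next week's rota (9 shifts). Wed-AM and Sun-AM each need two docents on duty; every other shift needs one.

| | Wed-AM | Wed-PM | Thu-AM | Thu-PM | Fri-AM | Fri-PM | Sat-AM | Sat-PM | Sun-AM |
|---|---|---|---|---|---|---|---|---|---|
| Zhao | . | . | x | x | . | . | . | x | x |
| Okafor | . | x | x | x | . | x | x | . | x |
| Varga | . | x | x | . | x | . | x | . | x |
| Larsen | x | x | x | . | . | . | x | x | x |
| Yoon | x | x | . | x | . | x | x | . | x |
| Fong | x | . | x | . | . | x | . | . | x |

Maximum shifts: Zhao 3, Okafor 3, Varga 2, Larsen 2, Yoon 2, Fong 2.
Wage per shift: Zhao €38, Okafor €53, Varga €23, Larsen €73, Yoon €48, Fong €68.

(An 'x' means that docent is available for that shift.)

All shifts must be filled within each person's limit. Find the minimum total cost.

€483

Fri-AM can only be covered by Varga, so that assignment is forced.
Picking the cheapest available docent for each shift independently would cost €393, but that ignores the shift limits.
An optimal schedule: Wed-AM→Yoon+Fong, Wed-PM→Varga, Thu-AM→Okafor, Thu-PM→Zhao, Fri-AM→Varga, Fri-PM→Yoon, Sat-AM→Okafor, Sat-PM→Zhao, Sun-AM→Zhao+Okafor.
Total: 48 + 68 + 23 + 53 + 38 + 23 + 48 + 53 + 38 + 38 + 53 = €483.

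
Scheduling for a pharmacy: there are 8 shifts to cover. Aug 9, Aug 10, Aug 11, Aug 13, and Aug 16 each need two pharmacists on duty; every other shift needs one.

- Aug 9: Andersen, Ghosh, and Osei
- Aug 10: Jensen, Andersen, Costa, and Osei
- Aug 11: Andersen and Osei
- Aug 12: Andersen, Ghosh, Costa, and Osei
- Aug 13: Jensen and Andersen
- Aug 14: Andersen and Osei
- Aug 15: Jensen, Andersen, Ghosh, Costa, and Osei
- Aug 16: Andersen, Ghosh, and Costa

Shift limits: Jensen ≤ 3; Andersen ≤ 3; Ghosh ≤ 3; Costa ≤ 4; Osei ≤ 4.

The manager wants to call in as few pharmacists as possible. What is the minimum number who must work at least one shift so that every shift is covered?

13 slots to fill and no one can take more than 4, so at least ⌈13/4⌉ = 4 pharmacists are needed.
Jensen, Andersen, Ghosh, and Osei alone can cover everything: Aug 9→Ghosh+Osei, Aug 10→Jensen+Osei, Aug 11→Andersen+Osei, Aug 12→Ghosh, Aug 13→Jensen+Andersen, Aug 14→Osei, Aug 15→Jensen, Aug 16→Andersen+Ghosh.

4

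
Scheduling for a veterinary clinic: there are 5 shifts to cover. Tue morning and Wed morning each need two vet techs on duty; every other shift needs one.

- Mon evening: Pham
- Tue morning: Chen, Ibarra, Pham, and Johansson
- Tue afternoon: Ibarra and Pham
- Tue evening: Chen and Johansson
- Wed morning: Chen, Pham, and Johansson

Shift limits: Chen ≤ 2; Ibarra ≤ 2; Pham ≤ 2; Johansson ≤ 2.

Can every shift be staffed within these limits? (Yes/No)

Mon evening can only be covered by Pham, so that assignment is forced.
One valid schedule: Mon evening→Pham, Tue morning→Ibarra+Johansson, Tue afternoon→Ibarra, Tue evening→Chen, Wed morning→Chen+Pham.
Loads: Chen 2/2, Ibarra 2/2, Pham 2/2, Johansson 1/2 — all within limits.

Yes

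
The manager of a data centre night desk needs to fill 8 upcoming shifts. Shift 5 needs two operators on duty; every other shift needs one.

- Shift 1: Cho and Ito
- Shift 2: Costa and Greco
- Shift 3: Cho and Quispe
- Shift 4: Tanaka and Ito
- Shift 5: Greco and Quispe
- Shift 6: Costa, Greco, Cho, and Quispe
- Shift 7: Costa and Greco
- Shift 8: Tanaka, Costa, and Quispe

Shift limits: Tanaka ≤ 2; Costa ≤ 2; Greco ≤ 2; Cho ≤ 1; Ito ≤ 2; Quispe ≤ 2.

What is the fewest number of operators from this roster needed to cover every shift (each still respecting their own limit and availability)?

9 slots to fill and no one can take more than 2, so at least ⌈9/2⌉ = 5 operators are needed.
Tanaka, Costa, Greco, Cho, and Quispe alone can cover everything: Shift 1→Cho, Shift 2→Costa, Shift 3→Quispe, Shift 4→Tanaka, Shift 5→Greco+Quispe, Shift 6→Greco, Shift 7→Costa, Shift 8→Tanaka.

5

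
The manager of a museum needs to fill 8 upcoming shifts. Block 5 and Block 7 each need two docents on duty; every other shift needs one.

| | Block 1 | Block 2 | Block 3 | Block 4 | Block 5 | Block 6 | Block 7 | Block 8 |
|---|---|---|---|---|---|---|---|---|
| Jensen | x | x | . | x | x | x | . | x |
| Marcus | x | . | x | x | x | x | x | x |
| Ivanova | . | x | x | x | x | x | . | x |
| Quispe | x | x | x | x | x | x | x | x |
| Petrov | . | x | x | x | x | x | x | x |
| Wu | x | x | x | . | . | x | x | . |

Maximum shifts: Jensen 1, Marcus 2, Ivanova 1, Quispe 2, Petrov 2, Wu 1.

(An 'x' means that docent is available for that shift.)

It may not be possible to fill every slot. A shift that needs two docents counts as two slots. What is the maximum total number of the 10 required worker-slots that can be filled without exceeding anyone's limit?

9

Total capacity across all docents is 1+2+1+2+2+1 = 9, and 10 slots are needed, so at most 9 can be filled.
An assignment achieving 9: Block 1→Jensen, Block 2→Ivanova, Block 3→Marcus, Block 4→Quispe, Block 5→Petrov, Block 6→Wu, Block 7→Marcus+Quispe, Block 8→Petrov.
Loads: Jensen 1/1, Marcus 2/2, Ivanova 1/1, Quispe 2/2, Petrov 2/2, Wu 1/1.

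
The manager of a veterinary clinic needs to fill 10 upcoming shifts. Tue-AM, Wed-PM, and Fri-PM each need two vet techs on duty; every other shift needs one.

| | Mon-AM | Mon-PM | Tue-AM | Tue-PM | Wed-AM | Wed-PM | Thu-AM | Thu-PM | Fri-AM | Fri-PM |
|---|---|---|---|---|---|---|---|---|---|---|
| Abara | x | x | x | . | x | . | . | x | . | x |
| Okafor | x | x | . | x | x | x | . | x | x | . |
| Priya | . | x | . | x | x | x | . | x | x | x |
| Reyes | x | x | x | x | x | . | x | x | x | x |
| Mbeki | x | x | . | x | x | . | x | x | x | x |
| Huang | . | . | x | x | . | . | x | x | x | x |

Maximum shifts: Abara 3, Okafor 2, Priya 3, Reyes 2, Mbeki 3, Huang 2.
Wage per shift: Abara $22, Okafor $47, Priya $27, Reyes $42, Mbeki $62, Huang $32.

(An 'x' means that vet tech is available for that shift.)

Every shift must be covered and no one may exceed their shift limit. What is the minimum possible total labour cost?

$451

Wed-PM can only be covered by Okafor and Priya, so that assignment is forced.
Picking the cheapest available vet tech for each shift independently would cost $351, but that ignores the shift limits.
An optimal schedule: Mon-AM→Abara, Mon-PM→Abara, Tue-AM→Abara+Huang, Tue-PM→Priya, Wed-AM→Priya, Wed-PM→Priya+Okafor, Thu-AM→Huang, Thu-PM→Okafor, Fri-AM→Reyes, Fri-PM→Reyes+Mbeki.
Total: 22 + 22 + 22 + 32 + 27 + 27 + 27 + 47 + 32 + 47 + 42 + 42 + 62 = $451.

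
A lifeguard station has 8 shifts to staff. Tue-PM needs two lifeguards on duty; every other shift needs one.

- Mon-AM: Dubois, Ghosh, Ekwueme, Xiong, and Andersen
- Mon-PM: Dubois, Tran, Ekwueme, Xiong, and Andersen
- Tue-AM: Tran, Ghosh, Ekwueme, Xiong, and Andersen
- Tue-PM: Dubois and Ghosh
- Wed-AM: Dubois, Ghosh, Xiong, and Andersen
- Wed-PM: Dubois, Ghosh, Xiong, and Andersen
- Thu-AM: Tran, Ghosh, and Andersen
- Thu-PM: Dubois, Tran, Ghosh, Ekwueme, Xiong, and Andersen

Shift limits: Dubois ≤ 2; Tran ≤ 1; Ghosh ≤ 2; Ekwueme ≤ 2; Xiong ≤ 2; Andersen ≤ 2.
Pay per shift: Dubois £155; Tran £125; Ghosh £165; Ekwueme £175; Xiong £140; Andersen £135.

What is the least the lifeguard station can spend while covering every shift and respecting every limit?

Tue-PM can only be covered by Dubois and Ghosh, so that assignment is forced.
Picking the cheapest available lifeguard for each shift independently would cost £1225, but that ignores the shift limits.
An optimal schedule: Mon-AM→Xiong, Mon-PM→Xiong, Tue-AM→Ghosh, Tue-PM→Dubois+Ghosh, Wed-AM→Andersen, Wed-PM→Andersen, Thu-AM→Tran, Thu-PM→Dubois.
Total: 140 + 140 + 165 + 155 + 165 + 135 + 135 + 125 + 155 = £1315.

£1315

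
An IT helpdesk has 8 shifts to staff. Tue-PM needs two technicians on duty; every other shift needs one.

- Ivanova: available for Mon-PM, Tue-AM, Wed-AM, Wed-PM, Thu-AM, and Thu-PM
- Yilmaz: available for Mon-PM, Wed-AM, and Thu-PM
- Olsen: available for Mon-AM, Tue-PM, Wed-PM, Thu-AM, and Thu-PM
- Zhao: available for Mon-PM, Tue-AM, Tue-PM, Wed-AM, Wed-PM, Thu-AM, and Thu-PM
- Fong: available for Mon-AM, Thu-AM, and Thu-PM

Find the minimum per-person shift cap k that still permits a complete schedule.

With 5 technicians and 9 worker-slots to fill, someone must work at least ⌈9/5⌉ = 2 shifts, so k ≥ 2.
k = 2 works: Mon-AM→Olsen, Mon-PM→Ivanova, Tue-AM→Ivanova, Tue-PM→Olsen+Zhao, Wed-AM→Yilmaz, Wed-PM→Zhao, Thu-AM→Fong, Thu-PM→Yilmaz.
Loads: Ivanova 2, Yilmaz 2, Olsen 2, Zhao 2, Fong 1 — all ≤ 2.

2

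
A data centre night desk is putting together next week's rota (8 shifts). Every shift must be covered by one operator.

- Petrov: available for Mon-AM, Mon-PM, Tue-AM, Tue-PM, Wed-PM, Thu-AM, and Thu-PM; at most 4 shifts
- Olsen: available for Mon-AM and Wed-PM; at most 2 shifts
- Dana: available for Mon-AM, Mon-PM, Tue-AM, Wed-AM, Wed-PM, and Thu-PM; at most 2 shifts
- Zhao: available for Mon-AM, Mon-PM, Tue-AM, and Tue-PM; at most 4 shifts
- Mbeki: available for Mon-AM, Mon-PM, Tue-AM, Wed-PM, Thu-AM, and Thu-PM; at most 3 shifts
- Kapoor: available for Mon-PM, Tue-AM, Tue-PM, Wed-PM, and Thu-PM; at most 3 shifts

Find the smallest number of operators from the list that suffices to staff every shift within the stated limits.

8 slots to fill and no one can take more than 4, so at least ⌈8/4⌉ = 2 operators are needed.
No set of 2 operators can cover every shift (each such set leaves at least one shift with no one available or exceeds a cap).
Petrov, Olsen, and Dana alone can cover everything: Mon-AM→Olsen, Mon-PM→Petrov, Tue-AM→Petrov, Tue-PM→Petrov, Wed-AM→Dana, Wed-PM→Olsen, Thu-AM→Petrov, Thu-PM→Dana.

3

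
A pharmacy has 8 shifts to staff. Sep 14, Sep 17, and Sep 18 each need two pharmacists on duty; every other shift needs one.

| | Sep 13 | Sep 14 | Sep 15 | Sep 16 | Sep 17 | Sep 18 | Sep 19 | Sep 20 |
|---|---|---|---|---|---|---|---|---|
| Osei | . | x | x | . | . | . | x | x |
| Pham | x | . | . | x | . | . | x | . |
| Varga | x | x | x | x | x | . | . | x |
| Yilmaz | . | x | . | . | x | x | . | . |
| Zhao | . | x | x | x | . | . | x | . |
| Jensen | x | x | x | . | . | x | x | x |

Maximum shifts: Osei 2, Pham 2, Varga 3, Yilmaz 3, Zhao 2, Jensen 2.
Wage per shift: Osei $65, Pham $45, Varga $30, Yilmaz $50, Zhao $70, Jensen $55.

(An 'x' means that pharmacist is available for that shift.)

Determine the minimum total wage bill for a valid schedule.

Sep 17 can only be covered by Varga and Yilmaz, so that assignment is forced.
Sep 18 can only be covered by Yilmaz and Jensen, so that assignment is forced.
Picking the cheapest available pharmacist for each shift independently would cost $430, but that ignores the shift limits.
An optimal schedule: Sep 13→Varga, Sep 14→Yilmaz+Osei, Sep 15→Jensen, Sep 16→Pham, Sep 17→Varga+Yilmaz, Sep 18→Yilmaz+Jensen, Sep 19→Pham, Sep 20→Varga.
Total: 30 + 50 + 65 + 55 + 45 + 30 + 50 + 50 + 55 + 45 + 30 = $505.

$505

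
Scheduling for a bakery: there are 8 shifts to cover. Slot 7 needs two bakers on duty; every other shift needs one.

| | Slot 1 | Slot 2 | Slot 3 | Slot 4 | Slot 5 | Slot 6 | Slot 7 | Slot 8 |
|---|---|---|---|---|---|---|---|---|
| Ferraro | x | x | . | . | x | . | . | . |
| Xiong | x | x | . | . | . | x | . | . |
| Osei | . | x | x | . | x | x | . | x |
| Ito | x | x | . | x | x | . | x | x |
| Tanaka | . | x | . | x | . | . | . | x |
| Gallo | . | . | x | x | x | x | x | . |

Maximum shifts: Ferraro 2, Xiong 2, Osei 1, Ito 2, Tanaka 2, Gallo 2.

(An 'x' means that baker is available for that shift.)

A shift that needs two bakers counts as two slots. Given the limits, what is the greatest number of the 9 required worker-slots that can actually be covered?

Total capacity across all bakers is 2+2+1+2+2+2 = 11, and 9 slots are needed, so at most 9 can be filled.
An assignment achieving 9: Slot 1→Ferraro, Slot 2→Xiong, Slot 3→Osei, Slot 4→Ito, Slot 5→Ferraro, Slot 6→Xiong, Slot 7→Ito+Gallo, Slot 8→Tanaka.
Loads: Ferraro 2/2, Xiong 2/2, Osei 1/1, Ito 2/2, Tanaka 1/2, Gallo 1/2.

9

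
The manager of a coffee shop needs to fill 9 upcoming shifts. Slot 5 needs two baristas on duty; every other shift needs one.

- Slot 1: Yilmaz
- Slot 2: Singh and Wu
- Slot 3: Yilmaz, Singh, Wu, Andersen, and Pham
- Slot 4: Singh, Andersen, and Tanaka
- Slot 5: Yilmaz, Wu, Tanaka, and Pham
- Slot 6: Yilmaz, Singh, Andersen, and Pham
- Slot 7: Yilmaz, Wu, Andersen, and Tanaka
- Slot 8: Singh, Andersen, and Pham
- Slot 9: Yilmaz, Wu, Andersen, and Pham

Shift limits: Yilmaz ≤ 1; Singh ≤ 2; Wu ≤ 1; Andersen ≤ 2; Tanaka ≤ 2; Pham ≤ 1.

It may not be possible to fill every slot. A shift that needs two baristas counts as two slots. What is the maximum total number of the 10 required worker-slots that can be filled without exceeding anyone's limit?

9

Total capacity across all baristas is 1+2+1+2+2+1 = 9, and 10 slots are needed, so at most 9 can be filled.
An assignment achieving 9: Slot 1→Yilmaz, Slot 2→Singh, Slot 4→Singh, Slot 5→Wu+Tanaka, Slot 6→Andersen, Slot 7→Tanaka, Slot 8→Andersen, Slot 9→Pham.
Loads: Yilmaz 1/1, Singh 2/2, Wu 1/1, Andersen 2/2, Tanaka 2/2, Pham 1/1.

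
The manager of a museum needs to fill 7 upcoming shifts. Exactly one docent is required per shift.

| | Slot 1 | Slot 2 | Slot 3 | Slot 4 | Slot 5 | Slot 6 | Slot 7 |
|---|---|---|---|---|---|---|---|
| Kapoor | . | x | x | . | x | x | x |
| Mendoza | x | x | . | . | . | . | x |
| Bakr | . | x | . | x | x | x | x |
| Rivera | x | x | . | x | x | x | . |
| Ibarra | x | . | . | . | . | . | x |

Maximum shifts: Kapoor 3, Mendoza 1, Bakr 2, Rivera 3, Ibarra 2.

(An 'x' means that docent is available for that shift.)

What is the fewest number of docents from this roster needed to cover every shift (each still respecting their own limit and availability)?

7 slots to fill and no one can take more than 3, so at least ⌈7/3⌉ = 3 docents are needed.
Kapoor, Mendoza, and Rivera alone can cover everything: Slot 1→Mendoza, Slot 2→Rivera, Slot 3→Kapoor, Slot 4→Rivera, Slot 5→Kapoor, Slot 6→Rivera, Slot 7→Kapoor.

3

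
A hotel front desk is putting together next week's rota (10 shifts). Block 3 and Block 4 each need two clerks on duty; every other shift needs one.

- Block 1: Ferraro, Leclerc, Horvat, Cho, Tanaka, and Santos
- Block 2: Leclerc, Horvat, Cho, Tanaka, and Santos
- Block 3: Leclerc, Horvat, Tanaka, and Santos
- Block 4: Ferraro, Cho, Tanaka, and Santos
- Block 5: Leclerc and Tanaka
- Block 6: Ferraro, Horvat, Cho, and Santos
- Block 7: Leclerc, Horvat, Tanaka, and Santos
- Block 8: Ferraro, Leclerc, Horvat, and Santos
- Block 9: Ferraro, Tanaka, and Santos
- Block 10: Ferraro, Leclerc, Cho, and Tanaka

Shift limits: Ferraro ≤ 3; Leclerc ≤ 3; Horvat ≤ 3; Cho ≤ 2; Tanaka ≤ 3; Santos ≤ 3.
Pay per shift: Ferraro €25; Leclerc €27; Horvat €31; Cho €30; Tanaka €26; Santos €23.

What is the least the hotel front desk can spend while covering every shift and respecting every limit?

€303

Picking the cheapest available clerk for each shift independently would cost €286, but that ignores the shift limits.
An optimal schedule: Block 1→Leclerc, Block 2→Leclerc, Block 3→Tanaka+Leclerc, Block 4→Ferraro+Tanaka, Block 5→Tanaka, Block 6→Santos, Block 7→Santos, Block 8→Ferraro, Block 9→Santos, Block 10→Ferraro.
Total: 27 + 27 + 26 + 27 + 25 + 26 + 26 + 23 + 23 + 25 + 23 + 25 = €303.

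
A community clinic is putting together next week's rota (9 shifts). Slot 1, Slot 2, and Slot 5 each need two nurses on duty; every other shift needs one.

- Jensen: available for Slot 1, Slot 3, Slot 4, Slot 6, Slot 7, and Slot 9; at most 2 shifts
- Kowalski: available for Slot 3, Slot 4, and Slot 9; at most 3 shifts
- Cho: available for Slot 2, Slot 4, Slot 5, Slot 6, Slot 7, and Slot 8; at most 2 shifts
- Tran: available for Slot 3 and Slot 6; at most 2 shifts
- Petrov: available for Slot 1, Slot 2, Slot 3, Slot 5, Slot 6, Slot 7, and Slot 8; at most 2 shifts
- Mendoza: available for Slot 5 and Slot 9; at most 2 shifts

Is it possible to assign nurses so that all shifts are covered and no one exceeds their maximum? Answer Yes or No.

No

Total capacity is 13 and 12 slots are needed, so capacity alone doesn't rule it out.
Shifts {Slot 1, Slot 2, Slot 5, Slot 8} need 7 worker-slots in total, but the nurses available for any of those shifts (Jensen, Cho, Petrov, and Mendoza) can supply at most 6 among them. So no valid schedule exists.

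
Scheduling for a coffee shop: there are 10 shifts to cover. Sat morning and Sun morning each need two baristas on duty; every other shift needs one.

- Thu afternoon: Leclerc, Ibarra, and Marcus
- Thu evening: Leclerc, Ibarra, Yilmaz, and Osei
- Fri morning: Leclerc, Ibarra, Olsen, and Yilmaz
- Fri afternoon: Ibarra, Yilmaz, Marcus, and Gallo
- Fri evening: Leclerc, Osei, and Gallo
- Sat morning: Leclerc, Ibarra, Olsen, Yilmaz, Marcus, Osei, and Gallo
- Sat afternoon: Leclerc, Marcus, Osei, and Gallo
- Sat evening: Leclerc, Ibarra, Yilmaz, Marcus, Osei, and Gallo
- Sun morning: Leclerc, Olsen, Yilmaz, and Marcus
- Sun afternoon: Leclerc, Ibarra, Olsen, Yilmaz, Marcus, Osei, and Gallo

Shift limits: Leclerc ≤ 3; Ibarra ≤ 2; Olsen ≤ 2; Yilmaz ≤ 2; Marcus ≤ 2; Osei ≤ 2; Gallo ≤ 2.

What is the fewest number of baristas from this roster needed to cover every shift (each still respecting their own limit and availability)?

12 slots to fill and no one can take more than 3, so at least ⌈12/3⌉ = 4 baristas are needed.
Any 5 baristas together have capacity at most 3+2+2+2+2 = 11 < 12 slots, so 5 can never suffice.
Leclerc, Ibarra, Olsen, Yilmaz, Marcus, and Osei alone can cover everything: Thu afternoon→Leclerc, Thu evening→Ibarra, Fri morning→Olsen, Fri afternoon→Ibarra, Fri evening→Leclerc, Sat morning→Marcus+Osei, Sat afternoon→Leclerc, Sat evening→Yilmaz, Sun morning→Olsen+Yilmaz, Sun afternoon→Marcus.

6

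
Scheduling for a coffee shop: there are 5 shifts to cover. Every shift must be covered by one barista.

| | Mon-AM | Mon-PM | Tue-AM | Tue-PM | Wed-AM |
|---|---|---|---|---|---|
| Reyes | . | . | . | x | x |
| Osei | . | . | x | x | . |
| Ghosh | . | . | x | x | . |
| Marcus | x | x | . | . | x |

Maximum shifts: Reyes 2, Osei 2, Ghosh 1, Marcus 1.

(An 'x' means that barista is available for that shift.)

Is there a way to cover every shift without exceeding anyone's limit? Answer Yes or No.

Total capacity is 6 and 5 slots are needed, so capacity alone doesn't rule it out.
Shifts {Mon-AM, Mon-PM} need 2 worker-slots in total, but the baristas available for any of those shifts (Marcus) can supply at most 1 among them. So no valid schedule exists.

No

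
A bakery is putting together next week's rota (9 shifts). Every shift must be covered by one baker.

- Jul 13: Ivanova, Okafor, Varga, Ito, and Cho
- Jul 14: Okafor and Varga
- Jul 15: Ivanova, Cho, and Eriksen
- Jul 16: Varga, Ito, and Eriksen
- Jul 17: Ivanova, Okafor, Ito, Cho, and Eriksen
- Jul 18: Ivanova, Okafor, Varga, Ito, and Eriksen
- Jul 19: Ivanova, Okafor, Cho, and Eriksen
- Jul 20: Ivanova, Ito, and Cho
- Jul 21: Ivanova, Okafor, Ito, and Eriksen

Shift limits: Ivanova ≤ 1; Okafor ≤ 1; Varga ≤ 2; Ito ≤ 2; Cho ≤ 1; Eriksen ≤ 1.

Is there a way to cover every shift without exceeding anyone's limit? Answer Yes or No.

No

Total capacity is 1+1+2+2+1+1 = 8 but 9 worker-slots are needed — infeasible.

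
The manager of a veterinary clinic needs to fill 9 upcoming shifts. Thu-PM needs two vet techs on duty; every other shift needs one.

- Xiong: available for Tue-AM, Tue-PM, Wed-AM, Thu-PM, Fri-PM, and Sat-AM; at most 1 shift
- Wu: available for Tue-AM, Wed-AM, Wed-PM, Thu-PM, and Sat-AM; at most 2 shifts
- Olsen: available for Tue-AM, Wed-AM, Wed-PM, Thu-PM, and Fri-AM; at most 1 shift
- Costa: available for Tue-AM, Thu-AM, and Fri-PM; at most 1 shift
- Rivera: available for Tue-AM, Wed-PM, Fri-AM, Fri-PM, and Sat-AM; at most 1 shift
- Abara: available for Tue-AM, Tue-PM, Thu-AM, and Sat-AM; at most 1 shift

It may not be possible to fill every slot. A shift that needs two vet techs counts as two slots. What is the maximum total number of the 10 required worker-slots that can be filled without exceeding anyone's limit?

7

Total capacity across all vet techs is 1+2+1+1+1+1 = 7, and 10 slots are needed, so at most 7 can be filled.
An assignment achieving 7: Tue-PM→Xiong, Wed-AM→Wu, Wed-PM→Wu, Thu-AM→Costa, Fri-AM→Olsen, Fri-PM→Rivera, Sat-AM→Abara.
Loads: Xiong 1/1, Wu 2/2, Olsen 1/1, Costa 1/1, Rivera 1/1, Abara 1/1.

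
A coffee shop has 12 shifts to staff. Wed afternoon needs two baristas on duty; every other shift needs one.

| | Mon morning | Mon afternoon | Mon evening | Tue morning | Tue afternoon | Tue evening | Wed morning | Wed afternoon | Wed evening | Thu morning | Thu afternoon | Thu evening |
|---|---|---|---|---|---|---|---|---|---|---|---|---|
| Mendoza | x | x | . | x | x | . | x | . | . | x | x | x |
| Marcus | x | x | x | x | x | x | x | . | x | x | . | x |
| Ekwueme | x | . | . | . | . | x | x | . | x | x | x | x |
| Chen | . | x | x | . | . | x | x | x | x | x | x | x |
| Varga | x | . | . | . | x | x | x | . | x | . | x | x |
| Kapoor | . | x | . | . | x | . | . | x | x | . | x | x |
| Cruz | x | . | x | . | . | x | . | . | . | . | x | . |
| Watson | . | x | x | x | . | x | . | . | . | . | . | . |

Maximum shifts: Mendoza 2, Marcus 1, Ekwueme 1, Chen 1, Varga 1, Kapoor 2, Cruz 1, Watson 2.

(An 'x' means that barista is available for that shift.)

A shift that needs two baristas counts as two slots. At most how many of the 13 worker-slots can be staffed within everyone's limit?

11

Total capacity across all baristas is 2+1+1+1+1+2+1+2 = 11, and 13 slots are needed, so at most 11 can be filled.
An assignment achieving 11: Mon morning→Varga, Mon afternoon→Watson, Mon evening→Marcus, Tue morning→Mendoza, Tue afternoon→Mendoza, Tue evening→Watson, Wed afternoon→Chen+Kapoor, Wed evening→Kapoor, Thu morning→Ekwueme, Thu afternoon→Cruz.
Loads: Mendoza 2/2, Marcus 1/1, Ekwueme 1/1, Chen 1/1, Varga 1/1, Kapoor 2/2, Cruz 1/1, Watson 2/2.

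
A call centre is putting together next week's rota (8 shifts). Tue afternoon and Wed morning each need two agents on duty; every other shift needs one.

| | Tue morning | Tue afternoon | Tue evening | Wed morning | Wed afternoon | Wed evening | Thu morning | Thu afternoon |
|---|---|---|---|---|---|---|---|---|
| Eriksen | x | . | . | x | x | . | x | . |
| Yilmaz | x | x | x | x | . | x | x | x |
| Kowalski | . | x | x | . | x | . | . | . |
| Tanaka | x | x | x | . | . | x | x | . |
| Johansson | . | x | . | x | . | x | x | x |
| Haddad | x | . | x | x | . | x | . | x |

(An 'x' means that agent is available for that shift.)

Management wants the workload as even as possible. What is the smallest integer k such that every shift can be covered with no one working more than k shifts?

2

With 6 agents and 10 worker-slots to fill, someone must work at least ⌈10/6⌉ = 2 shifts, so k ≥ 2.
k = 2 works: Tue morning→Eriksen, Tue afternoon→Kowalski+Johansson, Tue evening→Yilmaz, Wed morning→Johansson+Haddad, Wed afternoon→Eriksen, Wed evening→Tanaka, Thu morning→Tanaka, Thu afternoon→Yilmaz.
Loads: Eriksen 2, Yilmaz 2, Kowalski 1, Tanaka 2, Johansson 2, Haddad 1 — all ≤ 2.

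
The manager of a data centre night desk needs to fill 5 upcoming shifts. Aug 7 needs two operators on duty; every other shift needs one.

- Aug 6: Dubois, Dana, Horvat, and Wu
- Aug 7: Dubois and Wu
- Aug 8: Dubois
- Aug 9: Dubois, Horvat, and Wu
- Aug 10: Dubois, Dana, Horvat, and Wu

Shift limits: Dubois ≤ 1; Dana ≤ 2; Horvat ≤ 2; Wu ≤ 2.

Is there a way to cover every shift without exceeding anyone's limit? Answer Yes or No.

Total capacity is 7 and 6 slots are needed, so capacity alone doesn't rule it out.
Shifts {Aug 7, Aug 8} need 3 worker-slots in total, but the operators available for any of those shifts (Dubois and Wu) can supply at most 2 among them. So no valid schedule exists.

No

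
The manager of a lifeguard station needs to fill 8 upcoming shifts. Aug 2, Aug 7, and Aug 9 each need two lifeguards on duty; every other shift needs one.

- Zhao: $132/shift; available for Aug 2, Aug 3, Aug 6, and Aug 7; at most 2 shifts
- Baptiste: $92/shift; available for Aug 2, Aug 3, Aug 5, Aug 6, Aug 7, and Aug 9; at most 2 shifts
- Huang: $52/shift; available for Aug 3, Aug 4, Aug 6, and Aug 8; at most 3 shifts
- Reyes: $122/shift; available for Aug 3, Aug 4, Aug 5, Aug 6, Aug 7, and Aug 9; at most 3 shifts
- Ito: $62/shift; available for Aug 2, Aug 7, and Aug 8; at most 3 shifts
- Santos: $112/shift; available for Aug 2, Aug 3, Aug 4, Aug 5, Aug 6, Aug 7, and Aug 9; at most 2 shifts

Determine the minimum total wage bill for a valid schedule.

Picking the cheapest available lifeguard for each shift independently would cost $812, but that ignores the shift limits.
An optimal schedule: Aug 2→Ito+Santos, Aug 3→Huang, Aug 4→Huang, Aug 5→Baptiste, Aug 6→Huang, Aug 7→Ito+Reyes, Aug 8→Ito, Aug 9→Baptiste+Santos.
Total: 62 + 112 + 52 + 52 + 92 + 52 + 62 + 122 + 62 + 92 + 112 = $872.

$872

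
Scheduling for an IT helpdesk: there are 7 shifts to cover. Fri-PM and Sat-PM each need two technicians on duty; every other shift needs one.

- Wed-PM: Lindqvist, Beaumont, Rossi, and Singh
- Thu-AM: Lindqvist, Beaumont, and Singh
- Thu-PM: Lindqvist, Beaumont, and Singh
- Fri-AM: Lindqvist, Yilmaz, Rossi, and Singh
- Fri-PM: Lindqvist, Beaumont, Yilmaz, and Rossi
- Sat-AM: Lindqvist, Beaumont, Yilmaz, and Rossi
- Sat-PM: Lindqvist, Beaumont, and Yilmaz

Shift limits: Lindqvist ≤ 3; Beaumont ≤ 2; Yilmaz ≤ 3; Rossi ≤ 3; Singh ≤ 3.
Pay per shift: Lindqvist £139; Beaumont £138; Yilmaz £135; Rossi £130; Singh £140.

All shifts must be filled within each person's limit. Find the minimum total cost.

£1210

Picking the cheapest available technician for each shift independently would cost £1204, but that ignores the shift limits.
An optimal schedule: Wed-PM→Rossi, Thu-AM→Beaumont, Thu-PM→Beaumont, Fri-AM→Rossi, Fri-PM→Rossi+Yilmaz, Sat-AM→Yilmaz, Sat-PM→Yilmaz+Lindqvist.
Total: 130 + 138 + 138 + 130 + 130 + 135 + 135 + 135 + 139 = £1210.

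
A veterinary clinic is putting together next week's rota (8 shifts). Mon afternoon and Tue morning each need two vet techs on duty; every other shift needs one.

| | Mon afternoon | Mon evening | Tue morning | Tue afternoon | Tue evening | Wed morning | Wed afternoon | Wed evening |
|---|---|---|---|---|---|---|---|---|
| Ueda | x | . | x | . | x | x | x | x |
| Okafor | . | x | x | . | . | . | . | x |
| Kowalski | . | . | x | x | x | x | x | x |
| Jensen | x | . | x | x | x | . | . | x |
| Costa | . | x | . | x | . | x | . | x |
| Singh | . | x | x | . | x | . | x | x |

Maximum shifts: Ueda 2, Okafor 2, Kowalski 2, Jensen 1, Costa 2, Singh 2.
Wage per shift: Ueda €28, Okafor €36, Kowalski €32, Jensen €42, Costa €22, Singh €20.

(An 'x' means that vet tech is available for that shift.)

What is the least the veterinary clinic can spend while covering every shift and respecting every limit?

€282

Mon afternoon can only be covered by Ueda and Jensen, so that assignment is forced.
Picking the cheapest available vet tech for each shift independently would cost €242, but that ignores the shift limits.
An optimal schedule: Mon afternoon→Ueda+Jensen, Mon evening→Singh, Tue morning→Kowalski+Okafor, Tue afternoon→Costa, Tue evening→Ueda, Wed morning→Costa, Wed afternoon→Singh, Wed evening→Kowalski.
Total: 28 + 42 + 20 + 32 + 36 + 22 + 28 + 22 + 20 + 32 = €282.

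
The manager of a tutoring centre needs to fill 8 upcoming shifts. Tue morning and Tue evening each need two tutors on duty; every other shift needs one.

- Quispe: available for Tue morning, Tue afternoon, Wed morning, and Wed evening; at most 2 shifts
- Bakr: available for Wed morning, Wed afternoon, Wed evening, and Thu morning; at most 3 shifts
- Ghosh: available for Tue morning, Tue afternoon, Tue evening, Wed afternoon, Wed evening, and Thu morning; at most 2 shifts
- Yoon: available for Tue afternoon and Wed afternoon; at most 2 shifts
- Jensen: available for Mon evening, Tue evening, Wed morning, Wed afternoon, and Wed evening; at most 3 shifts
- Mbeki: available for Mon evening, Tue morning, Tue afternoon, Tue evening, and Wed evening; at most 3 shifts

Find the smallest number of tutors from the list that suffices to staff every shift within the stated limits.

10 slots to fill and no one can take more than 3, so at least ⌈10/3⌉ = 4 tutors are needed.
Quispe, Bakr, Ghosh, and Jensen alone can cover everything: Mon evening→Jensen, Tue morning→Quispe+Ghosh, Tue afternoon→Quispe, Tue evening→Ghosh+Jensen, Wed morning→Bakr, Wed afternoon→Bakr, Wed evening→Jensen, Thu morning→Bakr.

4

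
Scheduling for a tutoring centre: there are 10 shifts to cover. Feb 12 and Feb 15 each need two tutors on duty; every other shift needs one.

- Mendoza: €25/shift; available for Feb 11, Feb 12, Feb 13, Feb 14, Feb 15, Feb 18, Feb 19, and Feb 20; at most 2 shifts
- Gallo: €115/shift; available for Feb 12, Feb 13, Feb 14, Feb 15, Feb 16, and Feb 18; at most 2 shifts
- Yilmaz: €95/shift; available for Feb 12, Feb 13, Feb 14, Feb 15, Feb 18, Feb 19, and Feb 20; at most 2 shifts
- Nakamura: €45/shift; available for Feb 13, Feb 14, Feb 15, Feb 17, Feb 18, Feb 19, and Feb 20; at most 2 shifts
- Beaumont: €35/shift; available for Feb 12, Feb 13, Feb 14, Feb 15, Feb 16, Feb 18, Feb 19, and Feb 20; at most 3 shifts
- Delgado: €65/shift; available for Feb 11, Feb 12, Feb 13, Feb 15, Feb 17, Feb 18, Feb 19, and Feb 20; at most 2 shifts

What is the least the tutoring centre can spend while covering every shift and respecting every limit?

Picking the cheapest available tutor for each shift independently would cost €350, but that ignores the shift limits.
An optimal schedule: Feb 11→Mendoza, Feb 12→Delgado+Yilmaz, Feb 13→Nakamura, Feb 14→Mendoza, Feb 15→Yilmaz+Gallo, Feb 16→Beaumont, Feb 17→Nakamura, Feb 18→Delgado, Feb 19→Beaumont, Feb 20→Beaumont.
Total: 25 + 65 + 95 + 45 + 25 + 95 + 115 + 35 + 45 + 65 + 35 + 35 = €680.

€680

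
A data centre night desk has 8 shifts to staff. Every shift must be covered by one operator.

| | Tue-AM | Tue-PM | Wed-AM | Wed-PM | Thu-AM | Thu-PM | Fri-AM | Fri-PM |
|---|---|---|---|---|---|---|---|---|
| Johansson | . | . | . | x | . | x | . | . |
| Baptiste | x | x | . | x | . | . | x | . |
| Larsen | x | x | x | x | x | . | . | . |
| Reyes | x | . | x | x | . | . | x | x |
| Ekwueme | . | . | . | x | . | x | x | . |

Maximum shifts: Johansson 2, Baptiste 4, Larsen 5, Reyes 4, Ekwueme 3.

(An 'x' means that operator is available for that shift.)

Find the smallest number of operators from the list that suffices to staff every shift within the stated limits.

8 slots to fill and no one can take more than 5, so at least ⌈8/5⌉ = 2 operators are needed.
Shifts {Tue-PM, Thu-PM, Fri-PM} need 3 slots, but among the operators available for them (Johansson, Baptiste, Larsen, Reyes, and Ekwueme) any 2 together supply at most 2. So 2 operators are not enough.
Johansson, Larsen, and Reyes alone can cover everything: Tue-AM→Larsen, Tue-PM→Larsen, Wed-AM→Larsen, Wed-PM→Johansson, Thu-AM→Larsen, Thu-PM→Johansson, Fri-AM→Reyes, Fri-PM→Reyes.

3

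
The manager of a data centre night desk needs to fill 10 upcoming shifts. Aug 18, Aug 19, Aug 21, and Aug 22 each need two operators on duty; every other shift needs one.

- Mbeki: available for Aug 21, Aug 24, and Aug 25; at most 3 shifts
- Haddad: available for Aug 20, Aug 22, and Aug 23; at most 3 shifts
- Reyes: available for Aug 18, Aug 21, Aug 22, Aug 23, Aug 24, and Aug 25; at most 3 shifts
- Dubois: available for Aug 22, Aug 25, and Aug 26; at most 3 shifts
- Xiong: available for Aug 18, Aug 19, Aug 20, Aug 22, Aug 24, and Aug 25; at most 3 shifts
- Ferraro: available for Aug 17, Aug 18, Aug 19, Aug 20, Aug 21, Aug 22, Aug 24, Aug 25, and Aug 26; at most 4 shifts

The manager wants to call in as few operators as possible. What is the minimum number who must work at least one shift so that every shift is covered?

14 slots to fill and no one can take more than 4, so at least ⌈14/4⌉ = 4 operators are needed.
Any 4 operators together have capacity at most 4+3+3+3 = 13 < 14 slots, so 4 can never suffice.
Mbeki, Haddad, Reyes, Xiong, and Ferraro alone can cover everything: Aug 17→Ferraro, Aug 18→Reyes+Xiong, Aug 19→Xiong+Ferraro, Aug 20→Haddad, Aug 21→Mbeki+Reyes, Aug 22→Haddad+Reyes, Aug 23→Haddad, Aug 24→Mbeki, Aug 25→Mbeki, Aug 26→Ferraro.

5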